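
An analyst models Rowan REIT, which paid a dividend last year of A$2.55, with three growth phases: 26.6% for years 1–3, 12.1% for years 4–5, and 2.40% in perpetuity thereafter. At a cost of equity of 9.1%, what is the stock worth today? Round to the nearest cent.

A$82.97

Three-stage DDM. Project D₁…D_5; terminal Gordon value at t=5 with g = 0.024; discount at r = 0.091.
D_1 = 3.2283
D_2 = 4.0870
D_3 = 5.1742
D_4 = 5.8003
D_5 = 6.5021
TV_5 = 6.6581/(0.091−0.024) = 99.3751
P₀ = Σ Dₜ/(1+r)ᵗ + TV_5/(1+r)^5 = 82.9693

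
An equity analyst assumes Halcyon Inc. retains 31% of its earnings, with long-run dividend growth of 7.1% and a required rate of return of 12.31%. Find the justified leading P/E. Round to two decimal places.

13.24

Payout ratio b = 1 − 0.31 = 0.69.
Justified leading P/E = b/(r−g) = 0.69/(0.1231−0.071) = 13.2438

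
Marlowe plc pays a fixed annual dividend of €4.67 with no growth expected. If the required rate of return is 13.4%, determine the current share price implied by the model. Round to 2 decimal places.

Zero-growth DDM (perpetuity): P₀ = D/r = 4.67 / 0.134 = 34.8507

€34.85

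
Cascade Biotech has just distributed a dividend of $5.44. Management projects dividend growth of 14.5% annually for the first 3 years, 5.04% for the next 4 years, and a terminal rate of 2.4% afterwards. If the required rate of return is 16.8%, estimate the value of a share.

$55.36

Three-stage DDM. Project D₁…D_7; terminal Gordon value at t=7 with g = 0.024; discount at r = 0.168.
D_1 = 6.2288
D_2 = 7.1320
D_3 = 8.1661
D_4 = 8.5777
D_5 = 9.0100
D_6 = 9.4641
D_7 = 9.9411
TV_7 = 10.1797/(0.168−0.024) = 70.6922
P₀ = Σ Dₜ/(1+r)ᵗ + TV_7/(1+r)^7 = 55.3573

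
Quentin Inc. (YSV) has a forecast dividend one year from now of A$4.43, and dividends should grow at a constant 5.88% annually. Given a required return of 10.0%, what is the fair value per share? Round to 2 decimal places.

Gordon growth model: P₀ = D₁/(r − g), with D₁ = 4.43 given directly.
P₀ = 4.4300 / (0.1 − 0.0588) = 4.4300 / 0.0412 = 107.5243

A$107.52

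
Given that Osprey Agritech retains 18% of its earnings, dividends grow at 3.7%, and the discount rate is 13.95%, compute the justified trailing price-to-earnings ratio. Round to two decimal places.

8.30

Payout ratio b = 1 − 0.18 = 0.82.
Justified trailing P/E = b(1+g)/(r−g) = 0.82×(1+0.037)/(0.1395−0.037) = 8.2960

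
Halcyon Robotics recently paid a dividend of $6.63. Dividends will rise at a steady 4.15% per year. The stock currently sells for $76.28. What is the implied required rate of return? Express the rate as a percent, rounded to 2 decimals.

Rearranging the constant-growth DDM: r = D₁/P₀ + g.
D₁ = 6.63 × (1 + 0.0415) = 6.9051.
r = 6.9051 / 76.28 + 0.0415 = 0.09052 + 0.0415 = 0.13202

13.20%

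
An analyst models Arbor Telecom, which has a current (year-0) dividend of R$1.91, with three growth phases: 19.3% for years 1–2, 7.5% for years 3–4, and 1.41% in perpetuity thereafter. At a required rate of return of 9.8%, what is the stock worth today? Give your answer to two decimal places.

Three-stage DDM. Project D₁…D_4; terminal Gordon value at t=4 with g = 0.0141; discount at r = 0.098.
D_1 = 2.2786
D_2 = 2.7184
D_3 = 2.9223
D_4 = 3.1415
TV_4 = 3.1858/(0.098−0.0141) = 37.9708
P₀ = Σ Dₜ/(1+r)ᵗ + TV_4/(1+r)^4 = 34.8230

R$34.82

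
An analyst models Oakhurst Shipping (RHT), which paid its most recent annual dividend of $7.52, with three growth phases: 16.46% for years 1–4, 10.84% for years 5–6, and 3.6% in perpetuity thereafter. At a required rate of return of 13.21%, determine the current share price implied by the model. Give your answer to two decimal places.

Three-stage DDM. Project D₁…D_6; terminal Gordon value at t=6 with g = 0.036; discount at r = 0.1321.
D_1 = 8.7578
D_2 = 10.1993
D_3 = 11.8781
D_4 = 13.8333
D_5 = 15.3328
D_6 = 16.9949
TV_6 = 17.6067/(0.1321−0.036) = 183.2122
P₀ = Σ Dₜ/(1+r)ᵗ + TV_6/(1+r)^6 = 135.6447

$135.64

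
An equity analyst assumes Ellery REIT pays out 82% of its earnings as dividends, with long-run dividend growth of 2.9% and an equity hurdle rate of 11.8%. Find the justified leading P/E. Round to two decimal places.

9.21

Justified leading P/E = b/(r−g) = 0.82/(0.118−0.029) = 9.2135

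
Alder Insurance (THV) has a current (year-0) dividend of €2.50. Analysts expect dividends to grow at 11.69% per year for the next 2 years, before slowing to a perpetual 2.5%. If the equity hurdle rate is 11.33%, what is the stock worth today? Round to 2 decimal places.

Two-stage DDM. Project D₁…D_2 at 0.1169, terminal growth 0.025, discount at r = 0.1133.
D_1 = 2.7923
D_2 = 3.1187
Terminal value at t=2: TV = D_3/(r−g) = 3.1966/(0.1133−0.025) = 36.2019
P₀ = 2.7923/(1+0.1133)^1 + 3.1187/(1+0.1133)^2 + 36.2019/(1+0.1133)^2 = 34.2326

€34.23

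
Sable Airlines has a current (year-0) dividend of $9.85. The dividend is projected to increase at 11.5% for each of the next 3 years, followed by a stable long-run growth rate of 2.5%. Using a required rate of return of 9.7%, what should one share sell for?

$177.77

Two-stage DDM. Project D₁…D_3 at 0.115, terminal growth 0.025, discount at r = 0.097.
D_1 = 10.9827
D_2 = 12.2458
D_3 = 13.6540
Terminal value at t=3: TV = D_4/(r−g) = 13.9954/(0.097−0.025) = 194.3803
P₀ = 10.9827/(1+0.097)^1 + 12.2458/(1+0.097)^2 + 13.6540/(1+0.097)^3 + 194.3803/(1+0.097)^3 = 177.7726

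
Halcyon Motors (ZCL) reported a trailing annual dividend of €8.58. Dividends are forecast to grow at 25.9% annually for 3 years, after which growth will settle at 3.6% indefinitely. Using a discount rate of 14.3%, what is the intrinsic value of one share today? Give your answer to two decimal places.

€142.35

Two-stage DDM. Project D₁…D_3 at 0.259, terminal growth 0.036, discount at r = 0.143.
D_1 = 10.8022
D_2 = 13.6000
D_3 = 17.1224
Terminal value at t=3: TV = D_4/(r−g) = 17.7388/(0.143−0.036) = 165.7832
P₀ = 10.8022/(1+0.143)^1 + 13.6000/(1+0.143)^2 + 17.1224/(1+0.143)^3 + 165.7832/(1+0.143)^3 = 142.3472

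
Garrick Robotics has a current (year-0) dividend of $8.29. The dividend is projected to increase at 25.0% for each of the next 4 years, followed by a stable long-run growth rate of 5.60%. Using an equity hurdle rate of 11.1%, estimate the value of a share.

$299.97

Two-stage DDM. Project D₁…D_4 at 0.25, terminal growth 0.056, discount at r = 0.111.
D_1 = 10.3625
D_2 = 12.9531
D_3 = 16.1914
D_4 = 20.2393
Terminal value at t=4: TV = D_5/(r−g) = 21.3727/(0.111−0.056) = 388.5937
P₀ = 10.3625/(1+0.111)^1 + 12.9531/(1+0.111)^2 + 16.1914/(1+0.111)^3 + 20.2393/(1+0.111)^4 + 388.5937/(1+0.111)^4 = 299.9710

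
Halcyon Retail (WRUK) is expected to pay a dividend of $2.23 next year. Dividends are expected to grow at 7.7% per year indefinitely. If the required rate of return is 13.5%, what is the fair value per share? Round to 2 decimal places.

Gordon growth model: P₀ = D₁/(r − g), with D₁ = 2.23 given directly.
P₀ = 2.2300 / (0.135 − 0.077) = 2.2300 / 0.058 = 38.4483

$38.45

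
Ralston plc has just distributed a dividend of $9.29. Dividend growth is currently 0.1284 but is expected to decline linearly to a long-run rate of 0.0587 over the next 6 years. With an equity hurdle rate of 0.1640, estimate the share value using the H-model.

H-model: P₀ = D₀[(1+g_L) + H(g_S−g_L)]/(r−g_L), with H = 6/2 = 3.
P₀ = 9.29 × [(1+0.0587) + 3×(0.1284−0.0587)] / (0.164−0.0587)
   = 9.29 × 1.2678 / 0.1053 = 111.8505

$111.85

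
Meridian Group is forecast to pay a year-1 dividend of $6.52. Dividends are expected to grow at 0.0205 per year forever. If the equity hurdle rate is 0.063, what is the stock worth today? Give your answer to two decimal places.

Gordon growth model: P₀ = D₁/(r − g), with D₁ = 6.52 given directly.
P₀ = 6.5200 / (0.063 − 0.0205) = 6.5200 / 0.0425 = 153.4118

$153.41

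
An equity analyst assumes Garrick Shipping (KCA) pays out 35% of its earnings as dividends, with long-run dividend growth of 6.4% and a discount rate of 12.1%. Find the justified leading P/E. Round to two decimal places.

6.14

Justified leading P/E = b/(r−g) = 0.35/(0.121−0.064) = 6.1404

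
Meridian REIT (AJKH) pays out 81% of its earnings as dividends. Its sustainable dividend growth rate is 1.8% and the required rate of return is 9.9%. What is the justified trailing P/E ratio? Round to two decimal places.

Justified trailing P/E = b(1+g)/(r−g) = 0.81×(1+0.018)/(0.099−0.018) = 10.1800

10.18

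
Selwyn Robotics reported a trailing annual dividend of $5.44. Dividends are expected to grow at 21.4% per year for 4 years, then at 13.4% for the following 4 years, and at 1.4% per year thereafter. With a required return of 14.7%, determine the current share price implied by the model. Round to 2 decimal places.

Three-stage DDM. Project D₁…D_8; terminal Gordon value at t=8 with g = 0.014; discount at r = 0.147.
D_1 = 6.6042
D_2 = 8.0175
D_3 = 9.7332
D_4 = 11.8161
D_5 = 13.3994
D_6 = 15.1950
D_7 = 17.2311
D_8 = 19.5401
TV_8 = 19.8136/(0.147−0.014) = 148.9746
P₀ = Σ Dₜ/(1+r)ᵗ + TV_8/(1+r)^8 = 101.3996

$101.40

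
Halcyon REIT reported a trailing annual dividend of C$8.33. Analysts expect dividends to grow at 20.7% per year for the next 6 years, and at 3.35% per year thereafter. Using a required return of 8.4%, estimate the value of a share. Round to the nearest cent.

C$398.93

Two-stage DDM. Project D₁…D_6 at 0.207, terminal growth 0.0335, discount at r = 0.084.
D_1 = 10.0543
D_2 = 12.1356
D_3 = 14.6476
D_4 = 17.6797
D_5 = 21.3394
D_6 = 25.7566
Terminal value at t=6: TV = D_7/(r−g) = 26.6195/(0.084−0.0335) = 527.1179
P₀ = 10.0543/(1+0.084)^1 + 12.1356/(1+0.084)^2 + 14.6476/(1+0.084)^3 + 17.6797/(1+0.084)^4 + 21.3394/(1+0.084)^5 + 25.7566/(1+0.084)^6 + 527.1179/(1+0.084)^6 = 398.9256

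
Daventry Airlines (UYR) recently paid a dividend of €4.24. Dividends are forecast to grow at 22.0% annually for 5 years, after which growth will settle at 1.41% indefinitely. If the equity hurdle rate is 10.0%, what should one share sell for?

€113.24

Two-stage DDM. Project D₁…D_5 at 0.22, terminal growth 0.0141, discount at r = 0.1.
D_1 = 5.1728
D_2 = 6.3108
D_3 = 7.6992
D_4 = 9.3930
D_5 = 11.4595
Terminal value at t=5: TV = D_6/(r−g) = 11.6211/(0.1−0.0141) = 135.2859
P₀ = 5.1728/(1+0.1)^1 + 6.3108/(1+0.1)^2 + 7.6992/(1+0.1)^3 + 9.3930/(1+0.1)^4 + 11.4595/(1+0.1)^5 + 135.2859/(1+0.1)^5 = 113.2355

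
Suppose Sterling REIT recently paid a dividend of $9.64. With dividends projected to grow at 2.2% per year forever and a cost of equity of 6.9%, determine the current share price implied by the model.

Gordon growth model: P₀ = D₁/(r − g). D₁ = 9.64 × (1 + 0.022) = 9.8521.
P₀ = 9.8521 / (0.069 − 0.022) = 9.8521 / 0.047 = 209.6187

$209.62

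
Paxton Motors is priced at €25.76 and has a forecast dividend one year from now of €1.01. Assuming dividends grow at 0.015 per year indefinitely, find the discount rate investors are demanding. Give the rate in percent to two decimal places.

5.42%

Rearranging the constant-growth DDM: r = D₁/P₀ + g.
r = 1.0100 / 25.76 + 0.015 = 0.03921 + 0.015 = 0.05421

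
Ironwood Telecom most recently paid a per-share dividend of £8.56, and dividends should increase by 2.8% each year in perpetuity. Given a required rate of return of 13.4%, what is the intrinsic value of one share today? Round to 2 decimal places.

Gordon growth model: P₀ = D₁/(r − g). D₁ = 8.56 × (1 + 0.028) = 8.7997.
P₀ = 8.7997 / (0.134 − 0.028) = 8.7997 / 0.106 = 83.0158

£83.02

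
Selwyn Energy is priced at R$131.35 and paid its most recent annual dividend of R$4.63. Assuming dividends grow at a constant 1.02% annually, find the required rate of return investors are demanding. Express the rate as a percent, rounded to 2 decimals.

Rearranging the constant-growth DDM: r = D₁/P₀ + g.
D₁ = 4.63 × (1 + 0.0102) = 4.6772.
r = 4.6772 / 131.35 + 0.0102 = 0.03561 + 0.0102 = 0.04581

4.58%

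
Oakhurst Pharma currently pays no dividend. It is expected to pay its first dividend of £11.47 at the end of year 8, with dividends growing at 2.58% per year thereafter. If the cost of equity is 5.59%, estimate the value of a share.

Deferred-dividend DDM. At t=7 the remaining stream is a growing perpetuity with first payment D_8 = 11.47.
V_7 = D_8/(r−g) = 11.47/(0.0559−0.0258) = 381.0631
P₀ = V_7/(1+r)^7 = 381.0631/(1+0.0559)^7 = 260.3978

£260.40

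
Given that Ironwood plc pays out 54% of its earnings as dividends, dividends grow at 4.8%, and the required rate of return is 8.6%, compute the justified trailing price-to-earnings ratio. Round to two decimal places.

14.89

Justified trailing P/E = b(1+g)/(r−g) = 0.54×(1+0.048)/(0.086−0.048) = 14.8926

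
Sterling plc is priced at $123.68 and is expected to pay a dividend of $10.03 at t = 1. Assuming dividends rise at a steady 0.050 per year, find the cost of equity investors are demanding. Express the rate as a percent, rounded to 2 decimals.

13.11%

Rearranging the constant-growth DDM: r = D₁/P₀ + g.
r = 10.0300 / 123.68 + 0.05 = 0.08110 + 0.05 = 0.13110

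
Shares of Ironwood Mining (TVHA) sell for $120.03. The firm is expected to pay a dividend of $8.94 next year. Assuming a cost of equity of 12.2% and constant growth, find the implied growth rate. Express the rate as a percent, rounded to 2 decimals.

4.75%

From P₀ = D₁/(r − g), the implied growth is g = r − D₁/P₀.
g = 0.122 − 8.94/120.03 = 0.122 − 0.07448 = 0.04752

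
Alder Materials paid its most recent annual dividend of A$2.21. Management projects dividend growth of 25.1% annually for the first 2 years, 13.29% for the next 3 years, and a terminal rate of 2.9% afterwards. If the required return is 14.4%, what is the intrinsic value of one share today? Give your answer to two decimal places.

A$35.80

Three-stage DDM. Project D₁…D_5; terminal Gordon value at t=5 with g = 0.029; discount at r = 0.144.
D_1 = 2.7647
D_2 = 3.4587
D_3 = 3.9183
D_4 = 4.4391
D_5 = 5.0290
TV_5 = 5.1748/(0.144−0.029) = 44.9986
P₀ = Σ Dₜ/(1+r)ᵗ + TV_5/(1+r)^5 = 35.8000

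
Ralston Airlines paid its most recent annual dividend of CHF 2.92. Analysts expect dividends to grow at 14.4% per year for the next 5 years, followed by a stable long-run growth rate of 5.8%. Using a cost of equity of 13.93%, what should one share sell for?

Two-stage DDM. Project D₁…D_5 at 0.144, terminal growth 0.058, discount at r = 0.1393.
D_1 = 3.3405
D_2 = 3.8215
D_3 = 4.3718
D_4 = 5.0013
D_5 = 5.7215
Terminal value at t=5: TV = D_6/(r−g) = 6.0534/(0.1393−0.058) = 74.4574
P₀ = 3.3405/(1+0.1393)^1 + 3.8215/(1+0.1393)^2 + 4.3718/(1+0.1393)^3 + 5.0013/(1+0.1393)^4 + 5.7215/(1+0.1393)^5 + 74.4574/(1+0.1393)^5 = 53.5715

CHF 53.57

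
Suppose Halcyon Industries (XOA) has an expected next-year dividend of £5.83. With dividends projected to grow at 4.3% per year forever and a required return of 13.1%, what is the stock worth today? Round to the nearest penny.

Gordon growth model: P₀ = D₁/(r − g), with D₁ = 5.83 given directly.
P₀ = 5.8300 / (0.131 − 0.043) = 5.8300 / 0.088 = 66.2500

£66.25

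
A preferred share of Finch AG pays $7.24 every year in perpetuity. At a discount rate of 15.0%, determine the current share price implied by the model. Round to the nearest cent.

$48.27

Zero-growth DDM (perpetuity): P₀ = D/r = 7.24 / 0.15 = 48.2667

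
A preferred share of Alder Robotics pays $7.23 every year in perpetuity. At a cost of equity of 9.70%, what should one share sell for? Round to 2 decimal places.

$74.54

Zero-growth DDM (perpetuity): P₀ = D/r = 7.23 / 0.097 = 74.5361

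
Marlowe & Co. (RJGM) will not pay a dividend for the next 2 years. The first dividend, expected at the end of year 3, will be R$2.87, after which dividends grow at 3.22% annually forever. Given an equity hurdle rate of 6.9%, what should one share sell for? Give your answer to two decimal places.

R$68.25

Deferred-dividend DDM. At t=2 the remaining stream is a growing perpetuity with first payment D_3 = 2.87.
V_2 = D_3/(r−g) = 2.87/(0.069−0.0322) = 77.9891
P₀ = V_2/(1+r)^2 = 77.9891/(1+0.069)^2 = 68.2462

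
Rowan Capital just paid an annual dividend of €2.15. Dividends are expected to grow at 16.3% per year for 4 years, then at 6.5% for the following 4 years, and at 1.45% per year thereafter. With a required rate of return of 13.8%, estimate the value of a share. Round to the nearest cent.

Three-stage DDM. Project D₁…D_8; terminal Gordon value at t=8 with g = 0.0145; discount at r = 0.138.
D_1 = 2.5004
D_2 = 2.9080
D_3 = 3.3820
D_4 = 3.9333
D_5 = 4.1890
D_6 = 4.4612
D_7 = 4.7512
D_8 = 5.0601
TV_8 = 5.1334/(0.138−0.0145) = 41.5662
P₀ = Σ Dₜ/(1+r)ᵗ + TV_8/(1+r)^8 = 31.8304

€31.83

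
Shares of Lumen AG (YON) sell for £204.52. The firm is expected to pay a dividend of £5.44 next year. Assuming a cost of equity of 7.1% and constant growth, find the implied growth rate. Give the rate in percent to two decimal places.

4.44%

From P₀ = D₁/(r − g), the implied growth is g = r − D₁/P₀.
g = 0.071 − 5.44/204.52 = 0.071 − 0.02660 = 0.04440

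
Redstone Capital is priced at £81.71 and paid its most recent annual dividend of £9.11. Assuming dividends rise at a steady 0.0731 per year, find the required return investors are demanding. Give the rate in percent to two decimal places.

19.27%

Rearranging the constant-growth DDM: r = D₁/P₀ + g.
D₁ = 9.11 × (1 + 0.0731) = 9.7759.
r = 9.7759 / 81.71 + 0.0731 = 0.11964 + 0.0731 = 0.19274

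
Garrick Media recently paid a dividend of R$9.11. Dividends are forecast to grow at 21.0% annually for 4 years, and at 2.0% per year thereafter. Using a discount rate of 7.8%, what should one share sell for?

R$303.35

Two-stage DDM. Project D₁…D_4 at 0.21, terminal growth 0.02, discount at r = 0.078.
D_1 = 11.0231
D_2 = 13.3380
D_3 = 16.1389
D_4 = 19.5281
Terminal value at t=4: TV = D_5/(r−g) = 19.9187/(0.078−0.02) = 343.4251
P₀ = 11.0231/(1+0.078)^1 + 13.3380/(1+0.078)^2 + 16.1389/(1+0.078)^3 + 19.5281/(1+0.078)^4 + 343.4251/(1+0.078)^4 = 303.3529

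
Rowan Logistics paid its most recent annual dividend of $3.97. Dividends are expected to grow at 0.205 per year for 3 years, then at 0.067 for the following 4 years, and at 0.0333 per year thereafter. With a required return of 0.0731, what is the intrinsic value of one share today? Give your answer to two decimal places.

$179.90

Three-stage DDM. Project D₁…D_7; terminal Gordon value at t=7 with g = 0.0333; discount at r = 0.0731.
D_1 = 4.7839
D_2 = 5.7645
D_3 = 6.9463
D_4 = 7.4117
D_5 = 7.9083
D_6 = 8.4381
D_7 = 9.0035
TV_7 = 9.3033/(0.0731−0.0333) = 233.7506
P₀ = Σ Dₜ/(1+r)ᵗ + TV_7/(1+r)^7 = 179.9022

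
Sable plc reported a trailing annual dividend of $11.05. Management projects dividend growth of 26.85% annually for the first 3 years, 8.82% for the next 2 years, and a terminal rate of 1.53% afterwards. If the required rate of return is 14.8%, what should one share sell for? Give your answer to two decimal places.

Three-stage DDM. Project D₁…D_5; terminal Gordon value at t=5 with g = 0.0153; discount at r = 0.148.
D_1 = 14.0169
D_2 = 17.7805
D_3 = 22.5545
D_4 = 24.5438
D_5 = 26.7086
TV_5 = 27.1172/(0.148−0.0153) = 204.3500
P₀ = Σ Dₜ/(1+r)ᵗ + TV_5/(1+r)^5 = 170.6211

$170.62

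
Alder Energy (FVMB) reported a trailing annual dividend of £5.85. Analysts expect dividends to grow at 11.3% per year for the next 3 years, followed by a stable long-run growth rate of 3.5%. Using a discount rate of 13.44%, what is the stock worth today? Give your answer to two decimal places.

£74.43

Two-stage DDM. Project D₁…D_3 at 0.113, terminal growth 0.035, discount at r = 0.1344.
D_1 = 6.5110
D_2 = 7.2468
D_3 = 8.0657
Terminal value at t=3: TV = D_4/(r−g) = 8.3480/(0.1344−0.035) = 83.9838
P₀ = 6.5110/(1+0.1344)^1 + 7.2468/(1+0.1344)^2 + 8.0657/(1+0.1344)^3 + 83.9838/(1+0.1344)^3 = 74.4264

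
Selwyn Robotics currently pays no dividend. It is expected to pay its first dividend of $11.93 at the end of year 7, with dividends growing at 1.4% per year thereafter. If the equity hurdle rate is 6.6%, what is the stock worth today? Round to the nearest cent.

Deferred-dividend DDM. At t=6 the remaining stream is a growing perpetuity with first payment D_7 = 11.93.
V_6 = D_7/(r−g) = 11.93/(0.066−0.014) = 229.4231
P₀ = V_6/(1+r)^6 = 229.4231/(1+0.066)^6 = 156.3486

$156.35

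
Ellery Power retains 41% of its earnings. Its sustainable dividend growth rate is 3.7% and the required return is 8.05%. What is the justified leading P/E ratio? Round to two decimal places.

13.56

Payout ratio b = 1 − 0.41 = 0.59.
Justified leading P/E = b/(r−g) = 0.59/(0.0805−0.037) = 13.5632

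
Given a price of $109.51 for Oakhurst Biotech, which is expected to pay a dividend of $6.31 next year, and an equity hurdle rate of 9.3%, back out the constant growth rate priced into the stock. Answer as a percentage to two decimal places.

From P₀ = D₁/(r − g), the implied growth is g = r − D₁/P₀.
g = 0.093 − 6.31/109.51 = 0.093 − 0.05762 = 0.03538

3.54%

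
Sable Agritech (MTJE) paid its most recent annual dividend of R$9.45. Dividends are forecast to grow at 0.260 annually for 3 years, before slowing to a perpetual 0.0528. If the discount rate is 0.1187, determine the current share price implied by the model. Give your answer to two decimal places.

R$251.84

Two-stage DDM. Project D₁…D_3 at 0.26, terminal growth 0.0528, discount at r = 0.1187.
D_1 = 11.9070
D_2 = 15.0028
D_3 = 18.9036
Terminal value at t=3: TV = D_4/(r−g) = 19.9017/(0.1187−0.0528) = 301.9979
P₀ = 11.9070/(1+0.1187)^1 + 15.0028/(1+0.1187)^2 + 18.9036/(1+0.1187)^3 + 301.9979/(1+0.1187)^3 = 251.8401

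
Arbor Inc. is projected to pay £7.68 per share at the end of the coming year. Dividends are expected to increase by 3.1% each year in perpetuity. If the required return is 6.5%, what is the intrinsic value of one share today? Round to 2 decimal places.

Gordon growth model: P₀ = D₁/(r − g), with D₁ = 7.68 given directly.
P₀ = 7.6800 / (0.065 − 0.031) = 7.6800 / 0.034 = 225.8824

£225.88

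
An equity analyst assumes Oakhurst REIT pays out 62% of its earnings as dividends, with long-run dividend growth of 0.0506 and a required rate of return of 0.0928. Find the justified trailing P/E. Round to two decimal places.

15.44

Justified trailing P/E = b(1+g)/(r−g) = 0.62×(1+0.0506)/(0.0928−0.0506) = 15.4354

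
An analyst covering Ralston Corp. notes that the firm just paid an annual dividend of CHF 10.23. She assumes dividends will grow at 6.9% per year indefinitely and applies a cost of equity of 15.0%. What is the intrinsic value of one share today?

Gordon growth model: P₀ = D₁/(r − g). D₁ = 10.23 × (1 + 0.069) = 10.9359.
P₀ = 10.9359 / (0.15 − 0.069) = 10.9359 / 0.081 = 135.0107

CHF 135.01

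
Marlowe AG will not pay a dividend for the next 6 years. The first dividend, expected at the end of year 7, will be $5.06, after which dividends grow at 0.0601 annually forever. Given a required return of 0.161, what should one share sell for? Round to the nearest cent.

Deferred-dividend DDM. At t=6 the remaining stream is a growing perpetuity with first payment D_7 = 5.06.
V_6 = D_7/(r−g) = 5.06/(0.161−0.0601) = 50.1487
P₀ = V_6/(1+r)^6 = 50.1487/(1+0.161)^6 = 20.4770

$20.48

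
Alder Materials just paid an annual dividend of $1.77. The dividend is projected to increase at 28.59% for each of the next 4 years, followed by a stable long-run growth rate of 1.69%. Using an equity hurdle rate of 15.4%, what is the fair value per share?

Two-stage DDM. Project D₁…D_4 at 0.2859, terminal growth 0.0169, discount at r = 0.154.
D_1 = 2.2760
D_2 = 2.9268
D_3 = 3.7635
D_4 = 4.8395
Terminal value at t=4: TV = D_5/(r−g) = 4.9213/(0.154−0.0169) = 35.8957
P₀ = 2.2760/(1+0.154)^1 + 2.9268/(1+0.154)^2 + 3.7635/(1+0.154)^3 + 4.8395/(1+0.154)^4 + 35.8957/(1+0.154)^4 = 29.5883

$29.59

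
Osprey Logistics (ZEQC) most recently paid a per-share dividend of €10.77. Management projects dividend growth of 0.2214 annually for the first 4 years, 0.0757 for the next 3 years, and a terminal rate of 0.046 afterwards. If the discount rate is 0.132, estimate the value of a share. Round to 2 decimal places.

Three-stage DDM. Project D₁…D_7; terminal Gordon value at t=7 with g = 0.046; discount at r = 0.132.
D_1 = 13.1545
D_2 = 16.0669
D_3 = 19.6241
D_4 = 23.9689
D_5 = 25.7833
D_6 = 27.7351
D_7 = 29.8346
TV_7 = 31.2070/(0.132−0.046) = 362.8725
P₀ = Σ Dₜ/(1+r)ᵗ + TV_7/(1+r)^7 = 244.2072

€244.21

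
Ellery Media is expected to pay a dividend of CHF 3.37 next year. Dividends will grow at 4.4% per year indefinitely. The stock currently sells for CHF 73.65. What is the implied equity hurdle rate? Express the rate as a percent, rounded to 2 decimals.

Rearranging the constant-growth DDM: r = D₁/P₀ + g.
r = 3.3700 / 73.65 + 0.044 = 0.04576 + 0.044 = 0.08976

8.98%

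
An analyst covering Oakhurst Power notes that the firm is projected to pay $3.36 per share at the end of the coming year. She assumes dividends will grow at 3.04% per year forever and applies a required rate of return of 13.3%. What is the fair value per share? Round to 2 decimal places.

Gordon growth model: P₀ = D₁/(r − g), with D₁ = 3.36 given directly.
P₀ = 3.3600 / (0.133 − 0.0304) = 3.3600 / 0.1026 = 32.7485

$32.75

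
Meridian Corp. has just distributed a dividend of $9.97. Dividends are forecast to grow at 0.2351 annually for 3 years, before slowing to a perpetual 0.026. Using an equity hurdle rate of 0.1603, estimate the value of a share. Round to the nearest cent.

$125.80

Two-stage DDM. Project D₁…D_3 at 0.2351, terminal growth 0.026, discount at r = 0.1603.
D_1 = 12.3139
D_2 = 15.2090
D_3 = 18.7846
Terminal value at t=3: TV = D_4/(r−g) = 19.2730/(0.1603−0.026) = 143.5069
P₀ = 12.3139/(1+0.1603)^1 + 15.2090/(1+0.1603)^2 + 18.7846/(1+0.1603)^3 + 143.5069/(1+0.1603)^3 = 125.8023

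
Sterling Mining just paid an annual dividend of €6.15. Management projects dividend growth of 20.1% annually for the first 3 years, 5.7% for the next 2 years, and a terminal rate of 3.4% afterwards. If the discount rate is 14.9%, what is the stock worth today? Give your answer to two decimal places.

Three-stage DDM. Project D₁…D_5; terminal Gordon value at t=5 with g = 0.034; discount at r = 0.149.
D_1 = 7.3862
D_2 = 8.8708
D_3 = 10.6538
D_4 = 11.2611
D_5 = 11.9029
TV_5 = 12.3076/(0.149−0.034) = 107.0229
P₀ = Σ Dₜ/(1+r)ᵗ + TV_5/(1+r)^5 = 86.0168

€86.02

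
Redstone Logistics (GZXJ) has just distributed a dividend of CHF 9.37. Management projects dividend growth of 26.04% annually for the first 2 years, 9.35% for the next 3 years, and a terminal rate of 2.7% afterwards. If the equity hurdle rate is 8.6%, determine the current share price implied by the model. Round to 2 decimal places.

Three-stage DDM. Project D₁…D_5; terminal Gordon value at t=5 with g = 0.027; discount at r = 0.086.
D_1 = 11.8099
D_2 = 14.8853
D_3 = 16.2770
D_4 = 17.7989
D_5 = 19.4631
TV_5 = 19.9886/(0.086−0.027) = 338.7905
P₀ = Σ Dₜ/(1+r)ᵗ + TV_5/(1+r)^5 = 286.1601

CHF 286.16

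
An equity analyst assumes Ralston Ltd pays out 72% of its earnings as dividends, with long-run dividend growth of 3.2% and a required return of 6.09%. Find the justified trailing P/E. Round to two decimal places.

25.71

Justified trailing P/E = b(1+g)/(r−g) = 0.72×(1+0.032)/(0.0609−0.032) = 25.7107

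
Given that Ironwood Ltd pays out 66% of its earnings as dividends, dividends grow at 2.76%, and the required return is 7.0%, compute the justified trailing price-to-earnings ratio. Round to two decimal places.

16.00

Justified trailing P/E = b(1+g)/(r−g) = 0.66×(1+0.0276)/(0.07−0.0276) = 15.9957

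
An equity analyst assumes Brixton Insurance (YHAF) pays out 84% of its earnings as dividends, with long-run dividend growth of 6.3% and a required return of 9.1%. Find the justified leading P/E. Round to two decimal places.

Justified leading P/E = b/(r−g) = 0.84/(0.091−0.063) = 30.0000

30.00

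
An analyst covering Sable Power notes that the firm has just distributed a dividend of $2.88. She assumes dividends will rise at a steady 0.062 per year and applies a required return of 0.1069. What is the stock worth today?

Gordon growth model: P₀ = D₁/(r − g). D₁ = 2.88 × (1 + 0.062) = 3.0586.
P₀ = 3.0586 / (0.1069 − 0.062) = 3.0586 / 0.0449 = 68.1194

$68.12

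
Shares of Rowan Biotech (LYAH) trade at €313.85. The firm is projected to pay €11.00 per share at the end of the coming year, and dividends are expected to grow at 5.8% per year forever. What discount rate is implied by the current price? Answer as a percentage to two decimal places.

Rearranging the constant-growth DDM: r = D₁/P₀ + g.
r = 11.0000 / 313.85 + 0.058 = 0.03505 + 0.058 = 0.09305

9.30%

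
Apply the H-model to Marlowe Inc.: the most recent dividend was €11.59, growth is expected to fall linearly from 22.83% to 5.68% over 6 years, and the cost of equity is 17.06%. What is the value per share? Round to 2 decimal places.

€160.03

H-model: P₀ = D₀[(1+g_L) + H(g_S−g_L)]/(r−g_L), with H = 6/2 = 3.
P₀ = 11.59 × [(1+0.0568) + 3×(0.2283−0.0568)] / (0.1706−0.0568)
   = 11.59 × 1.5713 / 0.1138 = 160.0296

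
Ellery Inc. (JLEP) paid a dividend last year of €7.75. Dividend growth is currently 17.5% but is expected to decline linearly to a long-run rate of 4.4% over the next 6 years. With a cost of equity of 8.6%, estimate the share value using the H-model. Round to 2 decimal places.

H-model: P₀ = D₀[(1+g_L) + H(g_S−g_L)]/(r−g_L), with H = 6/2 = 3.
P₀ = 7.75 × [(1+0.044) + 3×(0.175−0.044)] / (0.086−0.044)
   = 7.75 × 1.4370 / 0.042 = 265.1607

€265.16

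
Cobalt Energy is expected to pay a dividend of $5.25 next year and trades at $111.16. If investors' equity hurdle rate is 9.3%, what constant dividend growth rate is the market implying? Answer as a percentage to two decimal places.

4.58%

From P₀ = D₁/(r − g), the implied growth is g = r − D₁/P₀.
g = 0.093 − 5.25/111.16 = 0.093 − 0.04723 = 0.04577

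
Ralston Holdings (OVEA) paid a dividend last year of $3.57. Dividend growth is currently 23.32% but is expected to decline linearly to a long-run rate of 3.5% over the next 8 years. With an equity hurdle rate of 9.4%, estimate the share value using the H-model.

H-model: P₀ = D₀[(1+g_L) + H(g_S−g_L)]/(r−g_L), with H = 8/2 = 4.
P₀ = 3.57 × [(1+0.035) + 4×(0.2332−0.035)] / (0.094−0.035)
   = 3.57 × 1.8278 / 0.059 = 110.5974

$110.60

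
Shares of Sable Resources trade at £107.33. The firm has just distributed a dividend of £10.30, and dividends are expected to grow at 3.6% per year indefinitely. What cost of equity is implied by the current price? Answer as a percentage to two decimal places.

Rearranging the constant-growth DDM: r = D₁/P₀ + g.
D₁ = 10.30 × (1 + 0.036) = 10.6708.
r = 10.6708 / 107.33 + 0.036 = 0.09942 + 0.036 = 0.13542

13.54%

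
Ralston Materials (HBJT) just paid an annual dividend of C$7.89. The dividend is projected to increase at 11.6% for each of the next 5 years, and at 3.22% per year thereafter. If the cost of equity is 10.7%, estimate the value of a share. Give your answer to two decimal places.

Two-stage DDM. Project D₁…D_5 at 0.116, terminal growth 0.0322, discount at r = 0.107.
D_1 = 8.8052
D_2 = 9.8266
D_3 = 10.9665
D_4 = 12.2387
D_5 = 13.6583
Terminal value at t=5: TV = D_6/(r−g) = 14.0981/(0.107−0.0322) = 188.4778
P₀ = 8.8052/(1+0.107)^1 + 9.8266/(1+0.107)^2 + 10.9665/(1+0.107)^3 + 12.2387/(1+0.107)^4 + 13.6583/(1+0.107)^5 + 188.4778/(1+0.107)^5 = 153.7989

C$153.80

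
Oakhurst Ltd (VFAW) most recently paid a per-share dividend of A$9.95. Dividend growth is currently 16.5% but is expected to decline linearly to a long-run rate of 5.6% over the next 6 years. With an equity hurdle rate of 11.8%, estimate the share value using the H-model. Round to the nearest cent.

H-model: P₀ = D₀[(1+g_L) + H(g_S−g_L)]/(r−g_L), with H = 6/2 = 3.
P₀ = 9.95 × [(1+0.056) + 3×(0.165−0.056)] / (0.118−0.056)
   = 9.95 × 1.3830 / 0.062 = 221.9492

A$221.95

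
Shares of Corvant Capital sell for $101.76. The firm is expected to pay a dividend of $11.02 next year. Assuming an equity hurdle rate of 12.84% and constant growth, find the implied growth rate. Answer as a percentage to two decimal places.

From P₀ = D₁/(r − g), the implied growth is g = r − D₁/P₀.
g = 0.1284 − 11.02/101.76 = 0.1284 − 0.10829 = 0.02011

2.01%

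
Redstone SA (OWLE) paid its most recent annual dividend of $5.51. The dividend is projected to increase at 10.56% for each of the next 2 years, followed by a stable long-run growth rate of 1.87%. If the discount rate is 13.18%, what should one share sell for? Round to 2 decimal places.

$58.00

Two-stage DDM. Project D₁…D_2 at 0.1056, terminal growth 0.0187, discount at r = 0.1318.
D_1 = 6.0919
D_2 = 6.7352
Terminal value at t=2: TV = D_3/(r−g) = 6.8611/(0.1318−0.0187) = 60.6640
P₀ = 6.0919/(1+0.1318)^1 + 6.7352/(1+0.1318)^2 + 60.6640/(1+0.1318)^2 = 57.9982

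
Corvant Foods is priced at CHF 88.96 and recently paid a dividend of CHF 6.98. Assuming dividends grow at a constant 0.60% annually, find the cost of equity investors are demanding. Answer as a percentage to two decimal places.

Rearranging the constant-growth DDM: r = D₁/P₀ + g.
D₁ = 6.98 × (1 + 0.006) = 7.0219.
r = 7.0219 / 88.96 + 0.006 = 0.07893 + 0.006 = 0.08493

8.49%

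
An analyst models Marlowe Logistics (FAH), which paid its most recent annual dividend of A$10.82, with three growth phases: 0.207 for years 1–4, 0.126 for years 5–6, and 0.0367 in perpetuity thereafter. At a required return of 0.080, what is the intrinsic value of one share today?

Three-stage DDM. Project D₁…D_6; terminal Gordon value at t=6 with g = 0.0367; discount at r = 0.08.
D_1 = 13.0597
D_2 = 15.7631
D_3 = 19.0261
D_4 = 22.9645
D_5 = 25.8580
D_6 = 29.1161
TV_6 = 30.1847/(0.08−0.0367) = 697.1052
P₀ = Σ Dₜ/(1+r)ᵗ + TV_6/(1+r)^6 = 532.8309

A$532.83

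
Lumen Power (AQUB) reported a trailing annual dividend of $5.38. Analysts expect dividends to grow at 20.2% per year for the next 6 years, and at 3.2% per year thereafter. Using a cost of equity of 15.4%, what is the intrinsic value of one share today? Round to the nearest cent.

Two-stage DDM. Project D₁…D_6 at 0.202, terminal growth 0.032, discount at r = 0.154.
D_1 = 6.4668
D_2 = 7.7730
D_3 = 9.3432
D_4 = 11.2305
D_5 = 13.4991
D_6 = 16.2259
Terminal value at t=6: TV = D_7/(r−g) = 16.7451/(0.154−0.032) = 137.2552
P₀ = 6.4668/(1+0.154)^1 + 7.7730/(1+0.154)^2 + 9.3432/(1+0.154)^3 + 11.2305/(1+0.154)^4 + 13.4991/(1+0.154)^5 + 16.2259/(1+0.154)^6 + 137.2552/(1+0.154)^6 = 95.4348

$95.43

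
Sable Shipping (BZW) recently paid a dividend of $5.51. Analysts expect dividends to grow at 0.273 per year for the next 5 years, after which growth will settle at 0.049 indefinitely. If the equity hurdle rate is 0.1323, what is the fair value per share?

$164.32

Two-stage DDM. Project D₁…D_5 at 0.273, terminal growth 0.049, discount at r = 0.1323.
D_1 = 7.0142
D_2 = 8.9291
D_3 = 11.3668
D_4 = 14.4699
D_5 = 18.4202
Terminal value at t=5: TV = D_6/(r−g) = 19.3228/(0.1323−0.049) = 231.9659
P₀ = 7.0142/(1+0.1323)^1 + 8.9291/(1+0.1323)^2 + 11.3668/(1+0.1323)^3 + 14.4699/(1+0.1323)^4 + 18.4202/(1+0.1323)^5 + 231.9659/(1+0.1323)^5 = 164.3166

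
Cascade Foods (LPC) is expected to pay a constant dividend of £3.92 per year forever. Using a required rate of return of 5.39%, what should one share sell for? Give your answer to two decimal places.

Zero-growth DDM (perpetuity): P₀ = D/r = 3.92 / 0.0539 = 72.7273

£72.73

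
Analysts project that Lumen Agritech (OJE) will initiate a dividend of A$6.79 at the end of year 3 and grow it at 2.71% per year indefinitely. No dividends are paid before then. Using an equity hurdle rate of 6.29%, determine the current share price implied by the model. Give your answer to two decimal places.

A$167.88

Deferred-dividend DDM. At t=2 the remaining stream is a growing perpetuity with first payment D_3 = 6.79.
V_2 = D_3/(r−g) = 6.79/(0.0629−0.0271) = 189.6648
P₀ = V_2/(1+r)^2 = 189.6648/(1+0.0629)^2 = 167.8811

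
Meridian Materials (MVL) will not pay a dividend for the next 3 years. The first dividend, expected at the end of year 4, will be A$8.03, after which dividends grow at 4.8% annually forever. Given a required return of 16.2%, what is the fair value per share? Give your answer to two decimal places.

Deferred-dividend DDM. At t=3 the remaining stream is a growing perpetuity with first payment D_4 = 8.03.
V_3 = D_4/(r−g) = 8.03/(0.162−0.048) = 70.4386
P₀ = V_3/(1+r)^3 = 70.4386/(1+0.162)^3 = 44.8944

A$44.89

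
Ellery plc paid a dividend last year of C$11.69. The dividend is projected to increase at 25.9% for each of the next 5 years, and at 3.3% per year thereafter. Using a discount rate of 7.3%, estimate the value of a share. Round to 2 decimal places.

Two-stage DDM. Project D₁…D_5 at 0.259, terminal growth 0.033, discount at r = 0.073.
D_1 = 14.7177
D_2 = 18.5296
D_3 = 23.3288
D_4 = 29.3709
D_5 = 36.9780
Terminal value at t=5: TV = D_6/(r−g) = 38.1983/(0.073−0.033) = 954.9563
P₀ = 14.7177/(1+0.073)^1 + 18.5296/(1+0.073)^2 + 23.3288/(1+0.073)^3 + 29.3709/(1+0.073)^4 + 36.9780/(1+0.073)^5 + 954.9563/(1+0.073)^5 = 768.2556

C$768.26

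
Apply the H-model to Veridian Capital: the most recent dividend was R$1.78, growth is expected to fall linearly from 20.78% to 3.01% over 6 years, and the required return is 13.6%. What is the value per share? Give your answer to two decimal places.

R$26.27

H-model: P₀ = D₀[(1+g_L) + H(g_S−g_L)]/(r−g_L), with H = 6/2 = 3.
P₀ = 1.78 × [(1+0.0301) + 3×(0.2078−0.0301)] / (0.136−0.0301)
   = 1.78 × 1.5632 / 0.1059 = 26.2747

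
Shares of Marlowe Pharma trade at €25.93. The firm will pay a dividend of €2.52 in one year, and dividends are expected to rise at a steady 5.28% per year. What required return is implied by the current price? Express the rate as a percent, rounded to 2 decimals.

15.00%

Rearranging the constant-growth DDM: r = D₁/P₀ + g.
r = 2.5200 / 25.93 + 0.0528 = 0.09718 + 0.0528 = 0.14998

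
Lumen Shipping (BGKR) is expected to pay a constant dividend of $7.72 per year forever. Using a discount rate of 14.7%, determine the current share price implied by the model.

Zero-growth DDM (perpetuity): P₀ = D/r = 7.72 / 0.147 = 52.5170

$52.52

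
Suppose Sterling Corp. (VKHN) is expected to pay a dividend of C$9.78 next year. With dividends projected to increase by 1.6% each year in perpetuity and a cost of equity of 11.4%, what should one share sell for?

Gordon growth model: P₀ = D₁/(r − g), with D₁ = 9.78 given directly.
P₀ = 9.7800 / (0.114 − 0.016) = 9.7800 / 0.098 = 99.7959

C$99.80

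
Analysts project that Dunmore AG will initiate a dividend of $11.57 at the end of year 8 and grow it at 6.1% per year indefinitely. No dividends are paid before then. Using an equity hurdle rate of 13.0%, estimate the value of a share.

$71.27

Deferred-dividend DDM. At t=7 the remaining stream is a growing perpetuity with first payment D_8 = 11.57.
V_7 = D_8/(r−g) = 11.57/(0.13−0.061) = 167.6812
P₀ = V_7/(1+r)^7 = 167.6812/(1+0.13)^7 = 71.2747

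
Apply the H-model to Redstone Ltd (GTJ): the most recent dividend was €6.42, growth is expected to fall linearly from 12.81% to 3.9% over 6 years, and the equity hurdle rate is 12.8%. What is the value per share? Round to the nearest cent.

€94.23

H-model: P₀ = D₀[(1+g_L) + H(g_S−g_L)]/(r−g_L), with H = 6/2 = 3.
P₀ = 6.42 × [(1+0.039) + 3×(0.1281−0.039)] / (0.128−0.039)
   = 6.42 × 1.3063 / 0.089 = 94.2297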